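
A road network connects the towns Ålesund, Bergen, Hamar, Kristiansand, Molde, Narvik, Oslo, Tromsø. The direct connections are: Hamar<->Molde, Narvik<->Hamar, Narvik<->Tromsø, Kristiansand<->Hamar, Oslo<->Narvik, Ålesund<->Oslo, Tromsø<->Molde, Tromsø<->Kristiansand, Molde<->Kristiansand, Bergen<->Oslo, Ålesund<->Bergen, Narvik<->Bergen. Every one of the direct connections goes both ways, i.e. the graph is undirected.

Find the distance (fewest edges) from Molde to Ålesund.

Distance 0: Molde.
Distance 1: Hamar, Kristiansand, Tromsø.
Distance 2: Narvik.
Distance 3: Bergen, Oslo.
Distance 4: Ålesund — contains Ålesund.

4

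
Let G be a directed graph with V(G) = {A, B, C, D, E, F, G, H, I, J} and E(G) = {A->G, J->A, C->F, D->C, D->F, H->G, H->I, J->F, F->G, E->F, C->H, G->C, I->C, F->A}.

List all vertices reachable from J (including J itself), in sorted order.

A, C, F, G, H, I, J

Start at J.
Its neighbours: A, F.
Then their neighbours: G.
Then next layer: C.
Then next layer: H.
Then next layer: I.
Nothing further is reachable.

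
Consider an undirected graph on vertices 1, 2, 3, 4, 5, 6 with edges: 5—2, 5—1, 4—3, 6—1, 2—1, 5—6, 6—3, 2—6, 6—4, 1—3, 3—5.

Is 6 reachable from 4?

Explore from 4.
Distance 1: reach 3, 6.
Found 6.

Yes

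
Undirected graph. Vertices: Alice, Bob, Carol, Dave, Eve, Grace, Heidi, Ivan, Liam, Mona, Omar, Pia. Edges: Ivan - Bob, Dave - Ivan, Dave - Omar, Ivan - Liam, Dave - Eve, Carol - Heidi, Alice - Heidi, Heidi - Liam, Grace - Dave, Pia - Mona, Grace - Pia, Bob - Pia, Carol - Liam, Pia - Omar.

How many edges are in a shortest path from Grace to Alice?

5

Distance 0: Grace.
Distance 1: Dave, Pia.
Distance 2: Bob, Eve, Ivan, Mona, Omar.
Distance 3: Liam.
Distance 4: Carol, Heidi.
Distance 5: Alice — contains Alice.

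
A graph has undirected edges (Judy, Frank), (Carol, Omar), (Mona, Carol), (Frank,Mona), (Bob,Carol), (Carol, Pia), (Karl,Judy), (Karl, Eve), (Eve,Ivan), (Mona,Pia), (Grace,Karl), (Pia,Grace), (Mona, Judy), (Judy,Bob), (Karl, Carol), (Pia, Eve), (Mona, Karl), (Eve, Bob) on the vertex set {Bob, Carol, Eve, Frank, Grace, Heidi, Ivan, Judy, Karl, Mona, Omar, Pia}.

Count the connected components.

2

From Bob: component {Bob, Carol, Eve, Frank, Grace, Ivan, Judy, Karl, Mona, Omar, Pia}.
From Heidi: component {Heidi}.
That's 2 components.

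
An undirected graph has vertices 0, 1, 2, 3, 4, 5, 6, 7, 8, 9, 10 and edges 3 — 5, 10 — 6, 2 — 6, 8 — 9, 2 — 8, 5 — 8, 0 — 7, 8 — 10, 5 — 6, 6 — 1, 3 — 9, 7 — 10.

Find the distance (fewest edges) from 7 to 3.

4

Distance 0: 7.
Distance 1: 0, 10.
Distance 2: 6, 8.
Distance 3: 1, 2, 5, 9.
Distance 4: 3 — contains 3.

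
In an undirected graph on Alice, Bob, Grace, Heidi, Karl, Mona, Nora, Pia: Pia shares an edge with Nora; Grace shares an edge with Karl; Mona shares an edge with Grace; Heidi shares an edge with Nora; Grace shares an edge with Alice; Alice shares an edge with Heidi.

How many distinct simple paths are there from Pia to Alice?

1

Pia–Nora–Heidi–Alice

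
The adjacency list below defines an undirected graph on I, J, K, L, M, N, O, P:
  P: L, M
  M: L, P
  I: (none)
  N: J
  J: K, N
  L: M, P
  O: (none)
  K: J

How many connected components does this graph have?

4

From I: component {I}.
From J: component {J, K, N}.
From L: component {L, M, P}.
From O: component {O}.
That's 4 components.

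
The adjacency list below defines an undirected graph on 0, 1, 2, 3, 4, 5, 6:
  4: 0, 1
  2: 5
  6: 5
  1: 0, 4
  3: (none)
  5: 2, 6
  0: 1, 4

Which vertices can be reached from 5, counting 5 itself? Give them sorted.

2, 5, 6

Start at 5.
Its neighbours: 2, 6.
Nothing further is reachable.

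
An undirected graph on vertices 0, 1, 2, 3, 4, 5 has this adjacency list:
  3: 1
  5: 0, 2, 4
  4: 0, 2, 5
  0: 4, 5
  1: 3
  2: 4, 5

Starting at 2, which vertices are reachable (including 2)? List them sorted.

0, 2, 4, 5

Start at 2.
Its neighbours: 4, 5.
Then their neighbours: 0.
Nothing further is reachable.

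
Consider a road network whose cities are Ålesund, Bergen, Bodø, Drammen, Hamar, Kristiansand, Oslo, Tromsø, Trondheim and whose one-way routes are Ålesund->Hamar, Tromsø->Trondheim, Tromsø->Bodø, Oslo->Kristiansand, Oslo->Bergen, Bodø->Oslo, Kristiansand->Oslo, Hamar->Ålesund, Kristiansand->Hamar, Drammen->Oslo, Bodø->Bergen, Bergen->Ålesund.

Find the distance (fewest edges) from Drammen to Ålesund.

3

Distance 0: Drammen.
Distance 1: Oslo.
Distance 2: Bergen, Kristiansand.
Distance 3: Ålesund, Hamar — contains Ålesund.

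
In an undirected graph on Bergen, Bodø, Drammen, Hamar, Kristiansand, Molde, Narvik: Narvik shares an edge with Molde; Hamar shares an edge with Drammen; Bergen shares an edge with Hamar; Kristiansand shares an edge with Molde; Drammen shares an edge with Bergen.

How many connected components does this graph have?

3

From Bergen: component {Bergen, Drammen, Hamar}.
From Bodø: component {Bodø}.
From Kristiansand: component {Kristiansand, Molde, Narvik}.
That's 3 components.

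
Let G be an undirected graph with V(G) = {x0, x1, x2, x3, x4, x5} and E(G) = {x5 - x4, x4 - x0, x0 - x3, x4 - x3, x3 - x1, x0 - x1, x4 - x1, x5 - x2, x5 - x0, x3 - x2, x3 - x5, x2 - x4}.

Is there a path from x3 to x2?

Explore from x3.
Distance 1: reach x0, x1, x2, x4, x5.
Found x2.

Yes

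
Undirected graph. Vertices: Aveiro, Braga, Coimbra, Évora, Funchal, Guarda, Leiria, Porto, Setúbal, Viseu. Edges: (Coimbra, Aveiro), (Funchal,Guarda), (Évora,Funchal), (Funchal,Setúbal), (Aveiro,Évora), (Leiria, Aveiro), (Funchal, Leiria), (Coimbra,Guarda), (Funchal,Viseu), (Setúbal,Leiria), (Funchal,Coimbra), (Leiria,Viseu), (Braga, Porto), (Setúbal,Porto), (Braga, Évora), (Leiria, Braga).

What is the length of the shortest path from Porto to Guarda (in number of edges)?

Distance 0: Porto.
Distance 1: Braga, Setúbal.
Distance 2: Évora, Funchal, Leiria.
Distance 3: Aveiro, Coimbra, Guarda, Viseu — contains Guarda.

3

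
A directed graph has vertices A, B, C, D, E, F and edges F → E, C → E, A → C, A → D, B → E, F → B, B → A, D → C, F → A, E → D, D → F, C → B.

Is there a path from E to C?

Yes

Explore from E.
Distance 1: reach D.
Distance 2: reach C, F.
Found C.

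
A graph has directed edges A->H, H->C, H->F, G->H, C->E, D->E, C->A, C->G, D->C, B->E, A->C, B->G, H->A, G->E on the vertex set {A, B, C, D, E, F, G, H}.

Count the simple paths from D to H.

2

D→C→A→H
D→C→G→H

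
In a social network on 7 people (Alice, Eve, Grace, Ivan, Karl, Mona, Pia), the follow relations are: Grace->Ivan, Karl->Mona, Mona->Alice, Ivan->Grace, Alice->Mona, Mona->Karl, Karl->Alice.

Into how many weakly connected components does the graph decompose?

4

From Alice: component {Alice, Karl, Mona}.
From Eve: component {Eve}.
From Grace: component {Grace, Ivan}.
From Pia: component {Pia}.
That's 4 components.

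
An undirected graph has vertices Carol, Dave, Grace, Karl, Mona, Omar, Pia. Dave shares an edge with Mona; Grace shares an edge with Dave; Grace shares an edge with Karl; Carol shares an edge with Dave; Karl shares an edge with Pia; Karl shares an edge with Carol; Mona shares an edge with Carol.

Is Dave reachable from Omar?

Omar has no edges, so nothing is reachable from it.

No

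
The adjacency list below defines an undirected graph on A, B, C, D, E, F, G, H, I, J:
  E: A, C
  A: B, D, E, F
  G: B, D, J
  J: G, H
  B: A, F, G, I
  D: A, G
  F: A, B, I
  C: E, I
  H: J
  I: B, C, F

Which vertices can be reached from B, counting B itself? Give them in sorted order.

A, B, C, D, E, F, G, H, I, J

Start at B.
Its neighbours: A, F, G, I.
Then their neighbours: C, D, E, J.
Then next layer: H.
Every vertex is now reached.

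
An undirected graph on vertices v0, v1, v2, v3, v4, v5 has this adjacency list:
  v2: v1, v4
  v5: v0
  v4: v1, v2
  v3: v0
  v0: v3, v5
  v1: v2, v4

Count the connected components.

2

From v0: component {v0, v3, v5}.
From v1: component {v1, v2, v4}.
That's 2 components.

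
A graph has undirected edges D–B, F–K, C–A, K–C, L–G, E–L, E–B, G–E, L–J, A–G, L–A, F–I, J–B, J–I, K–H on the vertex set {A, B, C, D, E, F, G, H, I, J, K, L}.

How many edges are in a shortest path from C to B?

Distance 0: C.
Distance 1: A, K.
Distance 2: F, G, H, L.
Distance 3: E, I, J.
Distance 4: B — contains B.

4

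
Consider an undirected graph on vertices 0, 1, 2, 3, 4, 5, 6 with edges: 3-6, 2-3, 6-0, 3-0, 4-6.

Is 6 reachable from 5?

No

5 has no edges, so nothing is reachable from it.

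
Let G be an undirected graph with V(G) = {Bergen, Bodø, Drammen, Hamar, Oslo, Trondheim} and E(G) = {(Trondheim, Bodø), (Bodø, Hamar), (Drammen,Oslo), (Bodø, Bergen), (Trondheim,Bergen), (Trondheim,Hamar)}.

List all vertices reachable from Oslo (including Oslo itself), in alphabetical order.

Start at Oslo.
Its neighbours: Drammen.
Nothing further is reachable.

Drammen, Oslo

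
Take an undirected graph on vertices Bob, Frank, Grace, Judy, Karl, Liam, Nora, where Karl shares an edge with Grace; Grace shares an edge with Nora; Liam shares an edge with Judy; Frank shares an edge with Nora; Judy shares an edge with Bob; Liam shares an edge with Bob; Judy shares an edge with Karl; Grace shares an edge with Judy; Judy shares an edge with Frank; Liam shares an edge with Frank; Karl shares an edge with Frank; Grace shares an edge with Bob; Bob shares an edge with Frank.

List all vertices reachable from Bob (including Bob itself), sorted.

Bob, Frank, Grace, Judy, Karl, Liam, Nora

Start at Bob.
Its neighbours: Frank, Grace, Judy, Liam.
Then their neighbours: Karl, Nora.
Every vertex is now reached.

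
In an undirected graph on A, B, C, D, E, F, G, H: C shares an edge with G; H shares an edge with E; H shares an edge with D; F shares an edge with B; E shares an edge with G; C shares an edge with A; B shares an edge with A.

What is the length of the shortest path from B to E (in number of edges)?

Distance 0: B.
Distance 1: A, F.
Distance 2: C.
Distance 3: G.
Distance 4: E — contains E.

4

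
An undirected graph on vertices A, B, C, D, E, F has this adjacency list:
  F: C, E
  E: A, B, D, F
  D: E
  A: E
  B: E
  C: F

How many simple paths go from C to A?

1

C–F–E–A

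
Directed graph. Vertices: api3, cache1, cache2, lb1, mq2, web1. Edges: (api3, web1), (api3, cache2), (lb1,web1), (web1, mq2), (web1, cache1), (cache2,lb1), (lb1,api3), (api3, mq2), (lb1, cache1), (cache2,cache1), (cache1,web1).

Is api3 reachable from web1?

Explore from web1.
Distance 1: reach cache1, mq2.
The search from web1 is exhausted; no directed path reaches api3.

No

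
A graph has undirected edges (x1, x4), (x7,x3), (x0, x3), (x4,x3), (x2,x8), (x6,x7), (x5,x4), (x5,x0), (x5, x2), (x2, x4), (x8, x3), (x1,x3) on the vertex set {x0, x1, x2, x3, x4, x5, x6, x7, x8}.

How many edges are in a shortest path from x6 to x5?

4

Distance 0: x6.
Distance 1: x7.
Distance 2: x3.
Distance 3: x0, x1, x4, x8.
Distance 4: x2, x5 — contains x5.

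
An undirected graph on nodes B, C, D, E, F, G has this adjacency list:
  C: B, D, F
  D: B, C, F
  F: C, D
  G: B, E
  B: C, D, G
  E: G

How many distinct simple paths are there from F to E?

4

F–C–B–G–E
F–C–D–B–G–E
F–D–B–G–E
F–D–C–B–G–E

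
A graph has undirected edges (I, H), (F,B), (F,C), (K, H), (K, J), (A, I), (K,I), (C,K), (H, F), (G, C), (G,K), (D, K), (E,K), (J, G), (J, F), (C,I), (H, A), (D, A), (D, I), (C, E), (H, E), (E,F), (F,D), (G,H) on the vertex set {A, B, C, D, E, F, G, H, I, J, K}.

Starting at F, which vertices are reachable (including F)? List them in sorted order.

Start at F.
Its neighbours: B, C, D, E, H, J.
Then their neighbours: A, G, I, K.
Every vertex is now reached.

A, B, C, D, E, F, G, H, I, J, K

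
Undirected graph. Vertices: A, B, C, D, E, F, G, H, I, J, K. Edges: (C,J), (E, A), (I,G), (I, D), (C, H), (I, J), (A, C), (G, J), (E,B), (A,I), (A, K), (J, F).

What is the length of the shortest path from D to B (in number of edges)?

4

Distance 0: D.
Distance 1: I.
Distance 2: A, G, J.
Distance 3: C, E, F, K.
Distance 4: B, H — contains B.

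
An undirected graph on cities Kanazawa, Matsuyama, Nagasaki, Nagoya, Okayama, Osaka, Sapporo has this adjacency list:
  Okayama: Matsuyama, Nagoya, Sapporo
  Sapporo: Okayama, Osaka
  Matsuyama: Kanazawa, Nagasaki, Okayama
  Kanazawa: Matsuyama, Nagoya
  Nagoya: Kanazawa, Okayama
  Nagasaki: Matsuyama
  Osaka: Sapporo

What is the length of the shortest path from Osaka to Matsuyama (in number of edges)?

3

Distance 0: Osaka.
Distance 1: Sapporo.
Distance 2: Okayama.
Distance 3: Matsuyama, Nagoya — contains Matsuyama.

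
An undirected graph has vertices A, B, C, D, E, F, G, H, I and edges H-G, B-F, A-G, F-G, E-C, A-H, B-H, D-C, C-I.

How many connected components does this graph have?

2

From A: component {A, B, F, G, H}.
From C: component {C, D, E, I}.
That's 2 components.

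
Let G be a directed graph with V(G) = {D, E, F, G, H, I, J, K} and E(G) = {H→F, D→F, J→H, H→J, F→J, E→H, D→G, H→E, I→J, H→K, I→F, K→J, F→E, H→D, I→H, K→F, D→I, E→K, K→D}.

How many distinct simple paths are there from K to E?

K→D→F→E
K→D→F→J→H→E
K→D→I→F→E
K→D→I→F→J→H→E
K→D→I→H→E
K→D→I→H→F→E
K→D→I→J→H→E
K→D→I→J→H→F→E
K→F→E
K→F→J→H→E
K→J→H→D→F→E
K→J→H→D→I→F→E
K→J→H→E
K→J→H→F→E

14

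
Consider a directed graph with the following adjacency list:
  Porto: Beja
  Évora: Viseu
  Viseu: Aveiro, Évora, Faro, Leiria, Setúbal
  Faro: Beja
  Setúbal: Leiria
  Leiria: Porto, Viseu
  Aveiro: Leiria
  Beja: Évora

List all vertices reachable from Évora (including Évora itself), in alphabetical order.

Aveiro, Beja, Évora, Faro, Leiria, Porto, Setúbal, Viseu

Start at Évora.
Its neighbours: Viseu.
Then their neighbours: Aveiro, Faro, Leiria, Setúbal.
Then next layer: Beja, Porto.
Every vertex is now reached.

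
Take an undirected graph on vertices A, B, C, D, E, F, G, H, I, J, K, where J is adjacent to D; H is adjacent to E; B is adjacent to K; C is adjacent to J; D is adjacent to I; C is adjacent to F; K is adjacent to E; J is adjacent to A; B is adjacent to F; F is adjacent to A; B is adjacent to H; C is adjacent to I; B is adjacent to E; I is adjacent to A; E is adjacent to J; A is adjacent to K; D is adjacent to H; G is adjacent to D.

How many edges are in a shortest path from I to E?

Distance 0: I.
Distance 1: A, C, D.
Distance 2: F, G, H, J, K.
Distance 3: B, E — contains E.

3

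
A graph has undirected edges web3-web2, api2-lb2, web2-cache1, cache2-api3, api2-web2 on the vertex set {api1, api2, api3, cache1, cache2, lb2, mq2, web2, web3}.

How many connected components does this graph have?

4

From api1: component {api1}.
From api2: component {api2, cache1, lb2, web2, web3}.
From api3: component {api3, cache2}.
From mq2: component {mq2}.
That's 4 components.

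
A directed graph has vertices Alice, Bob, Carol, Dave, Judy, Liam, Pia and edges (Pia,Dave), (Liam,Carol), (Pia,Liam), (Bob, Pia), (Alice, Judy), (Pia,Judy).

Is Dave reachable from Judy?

Judy has no outgoing edges, so nothing is reachable from it.

No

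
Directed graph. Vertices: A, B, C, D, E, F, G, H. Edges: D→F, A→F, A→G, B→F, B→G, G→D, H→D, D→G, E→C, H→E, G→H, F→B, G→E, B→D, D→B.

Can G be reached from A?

Explore from A.
Distance 1: reach F, G.
Found G.

Yes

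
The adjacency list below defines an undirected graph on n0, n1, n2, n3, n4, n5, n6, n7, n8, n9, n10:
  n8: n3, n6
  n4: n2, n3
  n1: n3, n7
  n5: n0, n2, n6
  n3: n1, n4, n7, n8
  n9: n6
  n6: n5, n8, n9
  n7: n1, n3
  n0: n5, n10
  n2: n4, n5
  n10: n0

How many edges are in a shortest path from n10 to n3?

Distance 0: n10.
Distance 1: n0.
Distance 2: n5.
Distance 3: n2, n6.
Distance 4: n4, n8, n9.
Distance 5: n3 — contains n3.

5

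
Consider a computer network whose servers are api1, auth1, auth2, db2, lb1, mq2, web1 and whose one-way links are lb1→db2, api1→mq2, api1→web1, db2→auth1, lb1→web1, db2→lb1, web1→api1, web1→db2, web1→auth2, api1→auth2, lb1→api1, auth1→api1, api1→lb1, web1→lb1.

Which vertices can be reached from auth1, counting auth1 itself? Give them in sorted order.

Start at auth1.
Its neighbours: api1.
Then their neighbours: auth2, lb1, mq2, web1.
Then next layer: db2.
Every vertex is now reached.

api1, auth1, auth2, db2, lb1, mq2, web1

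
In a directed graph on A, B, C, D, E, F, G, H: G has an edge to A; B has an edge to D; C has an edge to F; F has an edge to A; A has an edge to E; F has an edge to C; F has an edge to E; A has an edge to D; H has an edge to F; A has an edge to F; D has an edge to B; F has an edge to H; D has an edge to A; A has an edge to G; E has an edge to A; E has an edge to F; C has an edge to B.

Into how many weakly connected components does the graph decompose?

1

From A: component {A, B, C, D, E, F, G, H}.
That's 1 component.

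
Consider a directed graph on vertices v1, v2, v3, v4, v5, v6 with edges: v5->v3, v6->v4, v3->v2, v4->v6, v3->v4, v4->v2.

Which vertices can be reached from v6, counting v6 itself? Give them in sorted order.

Start at v6.
Its neighbours: v4.
Then their neighbours: v2.
Nothing further is reachable.

v2, v4, v6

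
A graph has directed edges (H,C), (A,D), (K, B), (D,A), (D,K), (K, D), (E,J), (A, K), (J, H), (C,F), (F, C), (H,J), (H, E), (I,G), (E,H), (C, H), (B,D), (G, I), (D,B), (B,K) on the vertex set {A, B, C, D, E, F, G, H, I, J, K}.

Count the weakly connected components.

3

From A: component {A, B, D, K}.
From C: component {C, E, F, H, J}.
From G: component {G, I}.
That's 3 components.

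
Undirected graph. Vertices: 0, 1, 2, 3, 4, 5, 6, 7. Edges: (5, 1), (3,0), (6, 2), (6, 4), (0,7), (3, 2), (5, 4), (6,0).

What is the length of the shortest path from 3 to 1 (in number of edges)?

5

Distance 0: 3.
Distance 1: 0, 2.
Distance 2: 6, 7.
Distance 3: 4.
Distance 4: 5.
Distance 5: 1 — contains 1.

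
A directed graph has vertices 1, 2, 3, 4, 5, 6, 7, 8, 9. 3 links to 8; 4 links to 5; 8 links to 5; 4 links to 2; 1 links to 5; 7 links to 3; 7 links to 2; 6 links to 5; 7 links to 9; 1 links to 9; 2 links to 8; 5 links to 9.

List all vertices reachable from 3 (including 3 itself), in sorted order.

Start at 3.
Its neighbours: 8.
Then their neighbours: 5.
Then next layer: 9.
Nothing further is reachable.

3, 5, 8, 9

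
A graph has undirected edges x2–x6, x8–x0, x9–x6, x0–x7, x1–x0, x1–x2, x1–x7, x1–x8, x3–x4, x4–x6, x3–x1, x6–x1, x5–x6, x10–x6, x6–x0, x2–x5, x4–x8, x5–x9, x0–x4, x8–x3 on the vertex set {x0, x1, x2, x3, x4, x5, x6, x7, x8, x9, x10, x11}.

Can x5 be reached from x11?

No

x11 has no edges, so nothing is reachable from it.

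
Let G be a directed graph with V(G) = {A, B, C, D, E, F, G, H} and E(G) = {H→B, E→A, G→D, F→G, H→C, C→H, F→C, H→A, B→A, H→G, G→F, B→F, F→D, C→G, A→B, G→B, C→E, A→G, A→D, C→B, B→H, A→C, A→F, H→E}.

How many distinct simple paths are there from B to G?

24

B→A→C→G
B→A→C→H→G
B→A→F→C→G
B→A→F→C→H→G
B→A→F→G
B→A→G
B→F→C→E→A→G
B→F→C→G
... and 16 more.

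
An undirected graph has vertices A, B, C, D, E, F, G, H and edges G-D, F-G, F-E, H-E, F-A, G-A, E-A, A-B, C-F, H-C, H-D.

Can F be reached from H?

Explore from H.
Distance 1: reach C, D, E.
Distance 2: reach A, F, G.
Found F.

Yes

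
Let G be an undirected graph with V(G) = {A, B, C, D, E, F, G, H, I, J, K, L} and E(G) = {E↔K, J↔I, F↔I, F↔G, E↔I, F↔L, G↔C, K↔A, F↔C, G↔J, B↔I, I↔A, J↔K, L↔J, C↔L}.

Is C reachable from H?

No

H has no edges, so nothing is reachable from it.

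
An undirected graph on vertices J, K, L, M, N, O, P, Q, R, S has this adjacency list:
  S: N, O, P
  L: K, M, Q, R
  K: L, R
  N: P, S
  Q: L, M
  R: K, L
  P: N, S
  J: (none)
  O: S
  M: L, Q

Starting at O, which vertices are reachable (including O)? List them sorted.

Start at O.
Its neighbours: S.
Then their neighbours: N, P.
Nothing further is reachable.

N, O, P, S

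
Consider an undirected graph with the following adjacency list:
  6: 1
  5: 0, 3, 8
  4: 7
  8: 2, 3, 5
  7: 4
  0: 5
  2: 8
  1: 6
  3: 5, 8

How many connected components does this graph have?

From 0: component {0, 2, 3, 5, 8}.
From 1: component {1, 6}.
From 4: component {4, 7}.
That's 3 components.

3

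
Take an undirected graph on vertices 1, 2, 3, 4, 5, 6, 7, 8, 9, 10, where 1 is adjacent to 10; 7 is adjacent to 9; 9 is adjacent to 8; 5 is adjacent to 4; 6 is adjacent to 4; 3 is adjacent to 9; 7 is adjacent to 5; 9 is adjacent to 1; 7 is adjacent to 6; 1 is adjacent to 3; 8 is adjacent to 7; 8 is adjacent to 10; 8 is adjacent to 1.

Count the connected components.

From 1: component {1, 3, 4, 5, 6, 7, 8, 9, 10}.
From 2: component {2}.
That's 2 components.

2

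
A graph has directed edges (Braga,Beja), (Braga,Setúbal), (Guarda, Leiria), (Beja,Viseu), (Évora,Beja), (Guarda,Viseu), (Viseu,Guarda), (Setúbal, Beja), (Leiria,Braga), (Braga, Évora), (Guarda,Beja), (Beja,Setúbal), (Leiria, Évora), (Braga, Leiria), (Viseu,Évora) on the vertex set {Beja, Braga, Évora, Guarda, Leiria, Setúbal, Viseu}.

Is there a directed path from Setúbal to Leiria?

Yes

Explore from Setúbal.
Distance 1: reach Beja.
Distance 2: reach Viseu.
Distance 3: reach Évora, Guarda.
Distance 4: reach Leiria.
Found Leiria.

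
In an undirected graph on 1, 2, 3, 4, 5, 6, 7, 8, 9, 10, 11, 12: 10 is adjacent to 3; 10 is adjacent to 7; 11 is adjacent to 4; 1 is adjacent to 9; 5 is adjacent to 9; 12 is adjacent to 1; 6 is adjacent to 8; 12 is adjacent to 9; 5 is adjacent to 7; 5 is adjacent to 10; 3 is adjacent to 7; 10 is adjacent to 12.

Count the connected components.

From 1: component {1, 3, 5, 7, 9, 10, 12}.
From 2: component {2}.
From 4: component {4, 11}.
From 6: component {6, 8}.
That's 4 components.

4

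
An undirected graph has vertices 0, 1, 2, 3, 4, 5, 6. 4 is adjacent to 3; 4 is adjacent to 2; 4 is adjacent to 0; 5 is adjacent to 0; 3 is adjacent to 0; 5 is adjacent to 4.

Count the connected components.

From 0: component {0, 2, 3, 4, 5}.
From 1: component {1}.
From 6: component {6}.
That's 3 components.

3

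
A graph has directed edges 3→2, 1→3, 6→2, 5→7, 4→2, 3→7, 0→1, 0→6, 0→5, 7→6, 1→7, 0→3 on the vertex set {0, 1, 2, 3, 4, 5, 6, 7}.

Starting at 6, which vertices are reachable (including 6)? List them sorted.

2, 6

Start at 6.
Its neighbours: 2.
Nothing further is reachable.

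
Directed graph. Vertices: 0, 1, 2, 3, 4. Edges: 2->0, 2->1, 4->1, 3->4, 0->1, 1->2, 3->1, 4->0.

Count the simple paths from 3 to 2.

3

3→1→2
3→4→0→1→2
3→4→1→2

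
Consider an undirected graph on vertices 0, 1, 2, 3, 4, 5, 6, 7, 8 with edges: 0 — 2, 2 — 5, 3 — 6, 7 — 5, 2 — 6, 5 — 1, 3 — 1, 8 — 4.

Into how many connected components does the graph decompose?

From 0: component {0, 1, 2, 3, 5, 6, 7}.
From 4: component {4, 8}.
That's 2 components.

2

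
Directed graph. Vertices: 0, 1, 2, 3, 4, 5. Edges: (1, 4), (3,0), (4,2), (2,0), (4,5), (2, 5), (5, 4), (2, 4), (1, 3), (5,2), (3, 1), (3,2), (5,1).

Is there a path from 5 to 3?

Yes

Explore from 5.
Distance 1: reach 1, 2, 4.
Distance 2: reach 0, 3.
Found 3.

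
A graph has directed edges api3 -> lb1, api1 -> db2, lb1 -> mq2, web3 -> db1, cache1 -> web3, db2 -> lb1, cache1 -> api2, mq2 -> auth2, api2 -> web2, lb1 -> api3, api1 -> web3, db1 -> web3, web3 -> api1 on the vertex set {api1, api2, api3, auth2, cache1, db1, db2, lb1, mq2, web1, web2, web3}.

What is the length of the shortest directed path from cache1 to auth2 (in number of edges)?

Distance 0: cache1.
Distance 1: api2, web3.
Distance 2: api1, db1, web2.
Distance 3: db2.
Distance 4: lb1.
Distance 5: api3, mq2.
Distance 6: auth2 — contains auth2.

6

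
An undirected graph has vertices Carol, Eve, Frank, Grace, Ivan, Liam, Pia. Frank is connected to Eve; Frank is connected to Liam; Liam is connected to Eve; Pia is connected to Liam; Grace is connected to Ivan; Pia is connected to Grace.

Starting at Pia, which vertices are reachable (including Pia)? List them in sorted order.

Start at Pia.
Its neighbours: Grace, Liam.
Then their neighbours: Eve, Frank, Ivan.
Nothing further is reachable.

Eve, Frank, Grace, Ivan, Liam, Pia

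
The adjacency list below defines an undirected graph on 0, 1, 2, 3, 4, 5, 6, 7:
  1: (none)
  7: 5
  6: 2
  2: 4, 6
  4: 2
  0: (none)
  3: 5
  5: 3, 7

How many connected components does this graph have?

4

From 0: component {0}.
From 1: component {1}.
From 2: component {2, 4, 6}.
From 3: component {3, 5, 7}.
That's 4 components.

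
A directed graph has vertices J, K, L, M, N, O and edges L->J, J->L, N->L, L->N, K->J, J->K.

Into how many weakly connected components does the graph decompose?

3

From J: component {J, K, L, N}.
From M: component {M}.
From O: component {O}.
That's 3 components.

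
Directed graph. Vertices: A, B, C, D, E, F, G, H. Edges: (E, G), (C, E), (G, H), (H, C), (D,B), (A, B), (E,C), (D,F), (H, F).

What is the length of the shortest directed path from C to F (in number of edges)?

Distance 0: C.
Distance 1: E.
Distance 2: G.
Distance 3: H.
Distance 4: F — contains F.

4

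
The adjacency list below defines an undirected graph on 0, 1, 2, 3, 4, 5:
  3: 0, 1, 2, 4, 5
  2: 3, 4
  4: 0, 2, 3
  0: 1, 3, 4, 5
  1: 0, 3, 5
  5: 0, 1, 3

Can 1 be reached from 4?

Yes

Explore from 4.
Distance 1: reach 0, 2, 3.
Distance 2: reach 1, 5.
Found 1.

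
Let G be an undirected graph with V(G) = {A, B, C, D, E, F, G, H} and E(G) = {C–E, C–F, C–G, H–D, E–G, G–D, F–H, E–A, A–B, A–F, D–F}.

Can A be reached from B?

Explore from B.
Distance 1: reach A.
Found A.

Yes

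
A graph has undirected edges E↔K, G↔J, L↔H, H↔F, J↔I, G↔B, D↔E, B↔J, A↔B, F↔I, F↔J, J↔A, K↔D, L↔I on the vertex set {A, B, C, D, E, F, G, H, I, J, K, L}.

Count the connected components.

3

From A: component {A, B, F, G, H, I, J, L}.
From C: component {C}.
From D: component {D, E, K}.
That's 3 components.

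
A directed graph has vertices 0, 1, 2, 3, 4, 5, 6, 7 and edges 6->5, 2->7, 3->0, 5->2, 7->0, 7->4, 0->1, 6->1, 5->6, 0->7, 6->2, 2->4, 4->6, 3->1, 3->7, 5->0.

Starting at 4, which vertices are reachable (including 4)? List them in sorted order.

Start at 4.
Its neighbours: 6.
Then their neighbours: 1, 2, 5.
Then next layer: 0, 7.
Nothing further is reachable.

0, 1, 2, 4, 5, 6, 7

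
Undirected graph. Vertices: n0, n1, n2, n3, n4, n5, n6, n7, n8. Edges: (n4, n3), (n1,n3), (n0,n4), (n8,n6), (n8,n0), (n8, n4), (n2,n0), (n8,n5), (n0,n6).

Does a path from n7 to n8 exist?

n7 has no edges, so nothing is reachable from it.

No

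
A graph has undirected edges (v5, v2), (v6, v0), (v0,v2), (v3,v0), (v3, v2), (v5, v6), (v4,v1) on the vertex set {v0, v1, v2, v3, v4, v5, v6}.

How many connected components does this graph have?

From v0: component {v0, v2, v3, v5, v6}.
From v1: component {v1, v4}.
That's 2 components.

2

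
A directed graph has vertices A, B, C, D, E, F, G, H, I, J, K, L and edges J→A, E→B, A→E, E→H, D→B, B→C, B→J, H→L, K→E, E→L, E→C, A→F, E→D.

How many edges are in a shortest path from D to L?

Distance 0: D.
Distance 1: B.
Distance 2: C, J.
Distance 3: A.
Distance 4: E, F.
Distance 5: H, L — contains L.

5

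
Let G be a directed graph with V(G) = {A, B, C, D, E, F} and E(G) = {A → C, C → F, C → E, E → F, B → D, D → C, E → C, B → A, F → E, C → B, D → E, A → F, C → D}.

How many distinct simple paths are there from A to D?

A→C→B→D
A→C→D
A→F→E→C→B→D
A→F→E→C→D

4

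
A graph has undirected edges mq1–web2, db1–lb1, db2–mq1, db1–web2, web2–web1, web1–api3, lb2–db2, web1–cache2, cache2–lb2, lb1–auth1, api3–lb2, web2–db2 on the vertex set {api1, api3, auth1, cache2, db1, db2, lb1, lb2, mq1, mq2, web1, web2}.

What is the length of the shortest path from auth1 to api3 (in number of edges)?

Distance 0: auth1.
Distance 1: lb1.
Distance 2: db1.
Distance 3: web2.
Distance 4: db2, mq1, web1.
Distance 5: api3, cache2, lb2 — contains api3.

5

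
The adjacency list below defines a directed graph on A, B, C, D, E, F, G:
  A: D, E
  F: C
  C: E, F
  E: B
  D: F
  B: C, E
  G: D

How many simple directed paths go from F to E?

1

F→C→E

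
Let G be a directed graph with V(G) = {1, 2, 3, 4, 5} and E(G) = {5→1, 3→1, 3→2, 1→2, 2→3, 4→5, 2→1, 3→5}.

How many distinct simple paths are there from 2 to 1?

2→1
2→3→1
2→3→5→1

3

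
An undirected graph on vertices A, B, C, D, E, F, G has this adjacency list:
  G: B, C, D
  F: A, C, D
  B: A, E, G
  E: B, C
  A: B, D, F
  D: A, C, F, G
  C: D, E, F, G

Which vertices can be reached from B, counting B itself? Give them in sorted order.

A, B, C, D, E, F, G

Start at B.
Its neighbours: A, E, G.
Then their neighbours: C, D, F.
Every vertex is now reached.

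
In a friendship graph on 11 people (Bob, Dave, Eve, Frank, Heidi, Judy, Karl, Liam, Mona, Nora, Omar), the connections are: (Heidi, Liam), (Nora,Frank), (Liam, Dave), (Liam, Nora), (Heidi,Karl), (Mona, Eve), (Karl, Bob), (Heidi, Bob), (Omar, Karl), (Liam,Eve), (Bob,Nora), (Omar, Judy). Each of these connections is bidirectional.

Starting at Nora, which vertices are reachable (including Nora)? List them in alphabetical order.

Start at Nora.
Its neighbours: Bob, Frank, Liam.
Then their neighbours: Dave, Eve, Heidi, Karl.
Then next layer: Mona, Omar.
Then next layer: Judy.
Every vertex is now reached.

Bob, Dave, Eve, Frank, Heidi, Judy, Karl, Liam, Mona, Nora, Omar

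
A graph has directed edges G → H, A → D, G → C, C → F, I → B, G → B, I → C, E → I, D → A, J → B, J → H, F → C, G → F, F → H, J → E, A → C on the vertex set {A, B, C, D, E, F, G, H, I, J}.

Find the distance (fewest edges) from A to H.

3

Distance 0: A.
Distance 1: C, D.
Distance 2: F.
Distance 3: H — contains H.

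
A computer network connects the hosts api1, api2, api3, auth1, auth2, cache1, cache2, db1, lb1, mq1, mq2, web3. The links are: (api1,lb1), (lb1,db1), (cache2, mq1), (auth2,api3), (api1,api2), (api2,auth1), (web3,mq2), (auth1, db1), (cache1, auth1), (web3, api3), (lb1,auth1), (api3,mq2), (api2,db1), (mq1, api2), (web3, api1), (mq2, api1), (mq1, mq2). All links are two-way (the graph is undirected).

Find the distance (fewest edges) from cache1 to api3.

5

Distance 0: cache1.
Distance 1: auth1.
Distance 2: api2, db1, lb1.
Distance 3: api1, mq1.
Distance 4: cache2, mq2, web3.
Distance 5: api3 — contains api3.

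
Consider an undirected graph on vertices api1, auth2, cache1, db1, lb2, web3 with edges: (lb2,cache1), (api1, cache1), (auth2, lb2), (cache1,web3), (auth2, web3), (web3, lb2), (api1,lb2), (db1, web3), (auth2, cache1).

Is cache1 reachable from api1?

Explore from api1.
Distance 1: reach cache1, lb2.
Found cache1.

Yes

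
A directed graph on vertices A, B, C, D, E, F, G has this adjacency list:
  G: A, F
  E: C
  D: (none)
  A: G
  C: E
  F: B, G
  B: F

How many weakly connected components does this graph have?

From A: component {A, B, F, G}.
From C: component {C, E}.
From D: component {D}.
That's 3 components.

3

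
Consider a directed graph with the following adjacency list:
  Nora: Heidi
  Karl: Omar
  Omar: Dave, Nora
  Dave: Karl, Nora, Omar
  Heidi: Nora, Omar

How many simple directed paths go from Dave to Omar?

Dave→Karl→Omar
Dave→Nora→Heidi→Omar
Dave→Omar

3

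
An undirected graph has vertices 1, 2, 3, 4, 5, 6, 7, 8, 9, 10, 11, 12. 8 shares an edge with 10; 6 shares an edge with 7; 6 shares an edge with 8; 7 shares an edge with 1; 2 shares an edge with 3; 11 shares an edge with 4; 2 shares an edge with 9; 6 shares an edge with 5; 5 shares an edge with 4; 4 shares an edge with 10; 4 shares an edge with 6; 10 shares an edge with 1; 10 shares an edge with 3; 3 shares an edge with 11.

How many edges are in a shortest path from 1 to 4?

2

Distance 0: 1.
Distance 1: 7, 10.
Distance 2: 3, 4, 6, 8 — contains 4.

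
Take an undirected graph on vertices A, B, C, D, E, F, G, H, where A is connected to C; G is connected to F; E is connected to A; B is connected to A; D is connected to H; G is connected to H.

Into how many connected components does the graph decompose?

2

From A: component {A, B, C, E}.
From D: component {D, F, G, H}.
That's 2 components.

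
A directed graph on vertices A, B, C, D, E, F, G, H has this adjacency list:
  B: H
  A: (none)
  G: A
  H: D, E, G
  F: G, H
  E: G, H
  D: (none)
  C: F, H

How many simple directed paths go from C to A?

C→F→G→A
C→F→H→E→G→A
C→F→H→G→A
C→H→E→G→A
C→H→G→A

5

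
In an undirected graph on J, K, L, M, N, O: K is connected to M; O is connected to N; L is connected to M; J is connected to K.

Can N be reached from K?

Explore from K.
Distance 1: reach J, M.
Distance 2: reach L.
The search is exhausted without reaching N; it lies in a different component.

No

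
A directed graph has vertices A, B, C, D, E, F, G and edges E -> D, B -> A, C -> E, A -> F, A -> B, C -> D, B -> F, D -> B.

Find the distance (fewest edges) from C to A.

3

Distance 0: C.
Distance 1: D, E.
Distance 2: B.
Distance 3: A, F — contains A.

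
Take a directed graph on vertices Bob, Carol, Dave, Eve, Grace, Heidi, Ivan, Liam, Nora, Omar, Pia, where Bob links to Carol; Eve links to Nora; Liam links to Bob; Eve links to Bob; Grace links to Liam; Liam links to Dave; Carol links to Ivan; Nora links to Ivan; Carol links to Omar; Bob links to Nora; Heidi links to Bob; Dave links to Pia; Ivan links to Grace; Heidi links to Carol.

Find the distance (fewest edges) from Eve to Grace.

Distance 0: Eve.
Distance 1: Bob, Nora.
Distance 2: Carol, Ivan.
Distance 3: Grace, Omar — contains Grace.

3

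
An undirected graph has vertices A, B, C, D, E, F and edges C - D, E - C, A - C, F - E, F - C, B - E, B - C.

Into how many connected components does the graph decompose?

From A: component {A, B, C, D, E, F}.
That's 1 component.

1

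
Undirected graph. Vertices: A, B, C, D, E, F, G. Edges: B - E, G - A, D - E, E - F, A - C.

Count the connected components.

2

From A: component {A, C, G}.
From B: component {B, D, E, F}.
That's 2 components.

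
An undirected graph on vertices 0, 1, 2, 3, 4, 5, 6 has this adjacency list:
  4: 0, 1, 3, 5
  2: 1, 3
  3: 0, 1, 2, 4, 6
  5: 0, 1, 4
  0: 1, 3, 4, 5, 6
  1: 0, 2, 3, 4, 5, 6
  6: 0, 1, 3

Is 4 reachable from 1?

Explore from 1.
Distance 1: reach 0, 2, 3, 4, 5, 6.
Found 4.

Yes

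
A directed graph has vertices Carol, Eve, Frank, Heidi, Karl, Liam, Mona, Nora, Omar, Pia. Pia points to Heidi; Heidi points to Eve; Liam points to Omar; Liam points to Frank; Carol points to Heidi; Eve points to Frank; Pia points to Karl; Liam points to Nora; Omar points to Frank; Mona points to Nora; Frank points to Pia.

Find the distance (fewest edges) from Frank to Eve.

Distance 0: Frank.
Distance 1: Pia.
Distance 2: Heidi, Karl.
Distance 3: Eve — contains Eve.

3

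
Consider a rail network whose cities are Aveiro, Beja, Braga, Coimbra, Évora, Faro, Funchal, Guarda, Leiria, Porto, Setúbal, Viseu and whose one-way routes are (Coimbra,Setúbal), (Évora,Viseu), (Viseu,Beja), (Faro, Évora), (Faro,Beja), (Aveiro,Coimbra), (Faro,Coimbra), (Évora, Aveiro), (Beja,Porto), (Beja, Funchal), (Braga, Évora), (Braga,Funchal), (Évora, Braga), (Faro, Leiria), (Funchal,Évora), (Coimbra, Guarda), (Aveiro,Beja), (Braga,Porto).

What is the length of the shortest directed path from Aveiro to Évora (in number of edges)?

3

Distance 0: Aveiro.
Distance 1: Beja, Coimbra.
Distance 2: Funchal, Guarda, Porto, Setúbal.
Distance 3: Évora — contains Évora.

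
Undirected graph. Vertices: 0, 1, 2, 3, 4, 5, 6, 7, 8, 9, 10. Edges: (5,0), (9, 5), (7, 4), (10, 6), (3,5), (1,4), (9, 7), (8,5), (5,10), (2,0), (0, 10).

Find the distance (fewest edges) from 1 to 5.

Distance 0: 1.
Distance 1: 4.
Distance 2: 7.
Distance 3: 9.
Distance 4: 5 — contains 5.

4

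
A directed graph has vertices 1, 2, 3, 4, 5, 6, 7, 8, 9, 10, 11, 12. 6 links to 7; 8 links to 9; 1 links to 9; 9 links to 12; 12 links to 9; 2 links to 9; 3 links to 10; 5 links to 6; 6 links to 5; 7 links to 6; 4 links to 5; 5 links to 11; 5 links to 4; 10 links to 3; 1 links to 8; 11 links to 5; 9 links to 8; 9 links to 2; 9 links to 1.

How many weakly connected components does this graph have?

3

From 1: component {1, 2, 8, 9, 12}.
From 3: component {3, 10}.
From 4: component {4, 5, 6, 7, 11}.
That's 3 components.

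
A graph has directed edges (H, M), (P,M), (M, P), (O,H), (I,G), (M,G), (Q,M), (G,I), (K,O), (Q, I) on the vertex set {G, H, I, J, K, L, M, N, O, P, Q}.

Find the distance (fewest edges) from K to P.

4

Distance 0: K.
Distance 1: O.
Distance 2: H.
Distance 3: M.
Distance 4: G, P — contains P.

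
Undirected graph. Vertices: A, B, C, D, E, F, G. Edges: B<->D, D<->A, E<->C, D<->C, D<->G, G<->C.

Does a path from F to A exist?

No

F has no edges, so nothing is reachable from it.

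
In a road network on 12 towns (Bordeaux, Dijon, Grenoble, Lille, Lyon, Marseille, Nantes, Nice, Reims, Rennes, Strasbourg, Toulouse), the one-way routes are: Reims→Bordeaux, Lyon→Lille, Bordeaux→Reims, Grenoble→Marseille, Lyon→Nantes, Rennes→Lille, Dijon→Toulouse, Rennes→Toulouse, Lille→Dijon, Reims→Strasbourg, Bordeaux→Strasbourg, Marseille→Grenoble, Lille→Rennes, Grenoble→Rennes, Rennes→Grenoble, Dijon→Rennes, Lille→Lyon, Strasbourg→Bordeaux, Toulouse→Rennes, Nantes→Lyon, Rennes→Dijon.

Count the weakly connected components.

From Bordeaux: component {Bordeaux, Reims, Strasbourg}.
From Dijon: component {Dijon, Grenoble, Lille, Lyon, Marseille, Nantes, Rennes, Toulouse}.
From Nice: component {Nice}.
That's 3 components.

3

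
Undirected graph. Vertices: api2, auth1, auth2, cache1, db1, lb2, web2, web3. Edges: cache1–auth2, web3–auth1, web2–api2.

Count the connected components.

5

From api2: component {api2, web2}.
From auth1: component {auth1, web3}.
From auth2: component {auth2, cache1}.
From db1: component {db1}.
From lb2: component {lb2}.
That's 5 components.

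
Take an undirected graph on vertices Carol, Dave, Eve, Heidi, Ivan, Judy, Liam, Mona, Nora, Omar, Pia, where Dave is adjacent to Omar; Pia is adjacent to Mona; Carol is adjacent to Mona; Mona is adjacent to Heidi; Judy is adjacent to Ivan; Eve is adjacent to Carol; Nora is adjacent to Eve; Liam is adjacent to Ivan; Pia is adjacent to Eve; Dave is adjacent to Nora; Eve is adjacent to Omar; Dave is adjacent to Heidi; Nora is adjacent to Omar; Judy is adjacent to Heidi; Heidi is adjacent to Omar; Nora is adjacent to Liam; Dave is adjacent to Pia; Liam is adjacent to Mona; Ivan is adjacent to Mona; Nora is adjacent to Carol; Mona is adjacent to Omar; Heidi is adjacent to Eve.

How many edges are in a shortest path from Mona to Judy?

2

Distance 0: Mona.
Distance 1: Carol, Heidi, Ivan, Liam, Omar, Pia.
Distance 2: Dave, Eve, Judy, Nora — contains Judy.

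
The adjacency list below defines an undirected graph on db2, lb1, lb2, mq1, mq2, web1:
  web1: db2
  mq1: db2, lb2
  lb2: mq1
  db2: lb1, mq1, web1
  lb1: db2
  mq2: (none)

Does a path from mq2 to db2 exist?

mq2 has no edges, so nothing is reachable from it.

No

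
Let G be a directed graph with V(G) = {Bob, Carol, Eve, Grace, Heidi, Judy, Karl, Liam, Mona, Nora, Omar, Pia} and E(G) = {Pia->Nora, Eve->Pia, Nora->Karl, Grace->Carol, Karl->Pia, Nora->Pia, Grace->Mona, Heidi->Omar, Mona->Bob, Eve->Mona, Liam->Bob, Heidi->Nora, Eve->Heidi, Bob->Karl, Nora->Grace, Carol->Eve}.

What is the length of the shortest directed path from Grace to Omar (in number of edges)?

4

Distance 0: Grace.
Distance 1: Carol, Mona.
Distance 2: Bob, Eve.
Distance 3: Heidi, Karl, Pia.
Distance 4: Nora, Omar — contains Omar.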